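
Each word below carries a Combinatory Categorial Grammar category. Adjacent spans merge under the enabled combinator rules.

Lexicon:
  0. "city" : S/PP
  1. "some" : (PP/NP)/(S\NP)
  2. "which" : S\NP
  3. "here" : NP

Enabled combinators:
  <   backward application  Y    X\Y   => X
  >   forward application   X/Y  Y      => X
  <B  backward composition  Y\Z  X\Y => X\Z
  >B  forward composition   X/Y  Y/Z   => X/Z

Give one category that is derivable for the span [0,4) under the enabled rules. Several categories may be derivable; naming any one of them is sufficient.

S

[0,4] S   >
  [0,3] S/NP   >B
    [0,1] "city" : S/PP
    [1,3] PP/NP   >
      [1,2] "some" : (PP/NP)/(S\NP)
      [2,3] "which" : S\NP
  [3,4] "here" : NP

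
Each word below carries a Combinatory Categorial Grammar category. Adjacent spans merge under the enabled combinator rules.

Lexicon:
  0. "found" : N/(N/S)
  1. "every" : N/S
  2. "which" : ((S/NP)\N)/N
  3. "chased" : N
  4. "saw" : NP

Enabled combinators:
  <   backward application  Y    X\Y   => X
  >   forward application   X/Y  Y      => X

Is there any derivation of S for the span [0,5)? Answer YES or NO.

[0,5] S   >
  [0,4] S/NP   <
    [0,2] N   >
      [0,1] "found" : N/(N/S)
      [1,2] "every" : N/S
    [2,4] (S/NP)\N   >
      [2,3] "which" : ((S/NP)\N)/N
      [3,4] "chased" : N
  [4,5] "saw" : NP

YES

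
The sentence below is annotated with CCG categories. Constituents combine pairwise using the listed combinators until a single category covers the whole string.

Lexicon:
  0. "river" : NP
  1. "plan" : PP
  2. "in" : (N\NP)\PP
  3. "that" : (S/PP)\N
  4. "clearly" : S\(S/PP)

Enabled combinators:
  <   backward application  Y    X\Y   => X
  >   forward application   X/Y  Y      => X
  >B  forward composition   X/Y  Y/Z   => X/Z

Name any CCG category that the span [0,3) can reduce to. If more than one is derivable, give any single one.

[0,5] S   <
  [0,4] S/PP   <
    [0,3] N   <
      [0,1] "river" : NP
      [1,3] N\NP   <
        [1,2] "plan" : PP
        [2,3] "in" : (N\NP)\PP
    [3,4] "that" : (S/PP)\N
  [4,5] "clearly" : S\(S/PP)

N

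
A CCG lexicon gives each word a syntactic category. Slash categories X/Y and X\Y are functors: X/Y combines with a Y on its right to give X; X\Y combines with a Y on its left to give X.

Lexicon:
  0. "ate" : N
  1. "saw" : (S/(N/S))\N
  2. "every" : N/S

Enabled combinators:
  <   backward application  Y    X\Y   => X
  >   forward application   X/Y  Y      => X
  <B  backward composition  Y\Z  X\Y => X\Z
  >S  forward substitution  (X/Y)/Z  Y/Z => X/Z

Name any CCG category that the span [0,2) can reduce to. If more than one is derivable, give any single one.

S/(N/S)

[0,3] S   >
  [0,2] S/(N/S)   <
    [0,1] "ate" : N
    [1,2] "saw" : (S/(N/S))\N
  [2,3] "every" : N/S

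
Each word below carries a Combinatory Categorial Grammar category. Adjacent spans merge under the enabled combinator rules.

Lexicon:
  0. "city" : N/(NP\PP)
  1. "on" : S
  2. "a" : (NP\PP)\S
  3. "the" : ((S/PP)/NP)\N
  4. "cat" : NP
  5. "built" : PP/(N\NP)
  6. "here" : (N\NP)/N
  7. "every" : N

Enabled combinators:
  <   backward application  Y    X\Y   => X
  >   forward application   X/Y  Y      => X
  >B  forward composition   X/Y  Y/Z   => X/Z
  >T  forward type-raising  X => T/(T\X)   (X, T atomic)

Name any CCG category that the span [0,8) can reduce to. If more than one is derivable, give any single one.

S

[0,8] S   >
  [0,5] S/PP   >
    [0,4] (S/PP)/NP   <
      [0,3] N   >
        [0,1] "city" : N/(NP\PP)
        [1,3] NP\PP   <
          [1,2] "on" : S
          [2,3] "a" : (NP\PP)\S
      [3,4] "the" : ((S/PP)/NP)\N
    [4,5] "cat" : NP
  [5,8] PP   >
    [5,6] "built" : PP/(N\NP)
    [6,8] N\NP   >
      [6,7] "here" : (N\NP)/N
      [7,8] "every" : N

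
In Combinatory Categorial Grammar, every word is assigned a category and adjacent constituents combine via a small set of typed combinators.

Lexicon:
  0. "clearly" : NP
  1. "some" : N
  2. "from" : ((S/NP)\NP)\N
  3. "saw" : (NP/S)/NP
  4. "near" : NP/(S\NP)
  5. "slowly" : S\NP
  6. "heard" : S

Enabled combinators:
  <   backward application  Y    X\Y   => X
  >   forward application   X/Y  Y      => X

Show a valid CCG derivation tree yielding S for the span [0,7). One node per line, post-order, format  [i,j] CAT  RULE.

[0,7] S   >
  [0,3] S/NP   <
    [0,1] "clearly" : NP
    [1,3] (S/NP)\NP   <
      [1,2] "some" : N
      [2,3] "from" : ((S/NP)\NP)\N
  [3,7] NP   >
    [3,6] NP/S   >
      [3,4] "saw" : (NP/S)/NP
      [4,6] NP   >
        [4,5] "near" : NP/(S\NP)
        [5,6] "slowly" : S\NP
    [6,7] "heard" : S

[0,1] NP  lex  "clearly"
[1,2] N  lex  "some"
[2,3] ((S/NP)\NP)\N  lex  "from"
[1,3] (S/NP)\NP  <  k=2
[0,3] S/NP  <  k=1
[3,4] (NP/S)/NP  lex  "saw"
[4,5] NP/(S\NP)  lex  "near"
[5,6] S\NP  lex  "slowly"
[4,6] NP  >  k=5
[3,6] NP/S  >  k=4
[6,7] S  lex  "heard"
[3,7] NP  >  k=6
[0,7] S  >  k=3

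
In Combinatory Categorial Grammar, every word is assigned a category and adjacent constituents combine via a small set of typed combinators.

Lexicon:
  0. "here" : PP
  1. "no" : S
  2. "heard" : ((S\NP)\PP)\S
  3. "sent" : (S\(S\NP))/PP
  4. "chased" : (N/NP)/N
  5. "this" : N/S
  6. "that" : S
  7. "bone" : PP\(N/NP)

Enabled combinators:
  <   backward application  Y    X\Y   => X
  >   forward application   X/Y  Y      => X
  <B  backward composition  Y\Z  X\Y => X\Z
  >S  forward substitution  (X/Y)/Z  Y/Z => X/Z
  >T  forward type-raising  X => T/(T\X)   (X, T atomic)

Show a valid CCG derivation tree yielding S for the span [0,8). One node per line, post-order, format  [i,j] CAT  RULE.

[0,8] S   <
  [0,3] S\NP   <
    [0,1] "here" : PP
    [1,3] (S\NP)\PP   <
      [1,2] "no" : S
      [2,3] "heard" : ((S\NP)\PP)\S
  [3,8] S\(S\NP)   >
    [3,4] "sent" : (S\(S\NP))/PP
    [4,8] PP   <
      [4,7] N/NP   >
        [4,5] "chased" : (N/NP)/N
        [5,7] N   >
          [5,6] "this" : N/S
          [6,7] "that" : S
      [7,8] "bone" : PP\(N/NP)

[0,1] PP  lex  "here"
[1,2] S  lex  "no"
[2,3] ((S\NP)\PP)\S  lex  "heard"
[1,3] (S\NP)\PP  <  k=2
[0,3] S\NP  <  k=1
[3,4] (S\(S\NP))/PP  lex  "sent"
[4,5] (N/NP)/N  lex  "chased"
[5,6] N/S  lex  "this"
[6,7] S  lex  "that"
[5,7] N  >  k=6
[4,7] N/NP  >  k=5
[7,8] PP\(N/NP)  lex  "bone"
[4,8] PP  <  k=7
[3,8] S\(S\NP)  >  k=4
[0,8] S  <  k=3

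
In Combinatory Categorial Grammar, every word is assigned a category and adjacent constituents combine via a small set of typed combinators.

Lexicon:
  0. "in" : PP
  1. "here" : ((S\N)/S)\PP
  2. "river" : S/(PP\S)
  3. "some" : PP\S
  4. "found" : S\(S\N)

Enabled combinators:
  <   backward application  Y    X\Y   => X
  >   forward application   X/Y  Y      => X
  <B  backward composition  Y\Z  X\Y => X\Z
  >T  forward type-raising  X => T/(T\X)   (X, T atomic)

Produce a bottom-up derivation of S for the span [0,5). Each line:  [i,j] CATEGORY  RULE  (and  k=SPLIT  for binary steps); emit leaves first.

[0,1] PP  lex  "in"
[1,2] ((S\N)/S)\PP  lex  "here"
[0,2] (S\N)/S  <  k=1
[2,3] S/(PP\S)  lex  "river"
[3,4] PP\S  lex  "some"
[2,4] S  >  k=3
[0,4] S\N  >  k=2
[4,5] S\(S\N)  lex  "found"
[0,5] S  <  k=4

[0,5] S   <
  [0,4] S\N   >
    [0,2] (S\N)/S   <
      [0,1] "in" : PP
      [1,2] "here" : ((S\N)/S)\PP
    [2,4] S   >
      [2,3] "river" : S/(PP\S)
      [3,4] "some" : PP\S
  [4,5] "found" : S\(S\N)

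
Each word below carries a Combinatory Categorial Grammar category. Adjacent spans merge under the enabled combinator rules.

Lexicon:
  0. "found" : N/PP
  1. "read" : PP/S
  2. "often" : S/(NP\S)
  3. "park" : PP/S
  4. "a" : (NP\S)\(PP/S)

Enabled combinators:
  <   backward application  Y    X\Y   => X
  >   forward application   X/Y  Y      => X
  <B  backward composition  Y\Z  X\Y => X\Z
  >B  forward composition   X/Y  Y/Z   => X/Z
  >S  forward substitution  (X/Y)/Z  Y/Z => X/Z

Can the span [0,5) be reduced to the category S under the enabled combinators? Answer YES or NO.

NO

N/PP PP/S S/(NP\S) PP/S (NP\S)\(PP/S)
CKY chart[0,5] = {N}; S ∉ chart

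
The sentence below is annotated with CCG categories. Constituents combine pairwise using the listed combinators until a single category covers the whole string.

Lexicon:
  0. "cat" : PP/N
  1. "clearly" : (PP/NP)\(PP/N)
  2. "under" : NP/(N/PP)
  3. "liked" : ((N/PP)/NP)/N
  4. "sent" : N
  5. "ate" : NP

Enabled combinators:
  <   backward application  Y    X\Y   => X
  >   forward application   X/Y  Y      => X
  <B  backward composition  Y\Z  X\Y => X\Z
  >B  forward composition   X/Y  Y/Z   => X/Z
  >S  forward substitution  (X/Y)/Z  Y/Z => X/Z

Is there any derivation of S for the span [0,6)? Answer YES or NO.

PP/N (PP/NP)\(PP/N) NP/(N/PP) ((N/PP)/NP)/N N NP
CKY chart[0,6] = {PP}; S ∉ chart

NO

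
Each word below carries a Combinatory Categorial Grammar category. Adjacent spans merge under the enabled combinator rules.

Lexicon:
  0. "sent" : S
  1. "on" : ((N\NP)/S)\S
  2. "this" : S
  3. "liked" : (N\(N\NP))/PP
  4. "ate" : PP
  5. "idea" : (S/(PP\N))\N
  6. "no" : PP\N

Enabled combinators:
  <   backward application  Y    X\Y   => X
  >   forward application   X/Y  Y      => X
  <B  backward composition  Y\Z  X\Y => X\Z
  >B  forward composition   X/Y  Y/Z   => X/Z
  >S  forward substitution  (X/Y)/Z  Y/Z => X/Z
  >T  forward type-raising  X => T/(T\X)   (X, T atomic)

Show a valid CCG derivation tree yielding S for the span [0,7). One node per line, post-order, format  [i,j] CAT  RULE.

[0,1] S  lex  "sent"
[1,2] ((N\NP)/S)\S  lex  "on"
[0,2] (N\NP)/S  <  k=1
[2,3] S  lex  "this"
[0,3] N\NP  >  k=2
[3,4] (N\(N\NP))/PP  lex  "liked"
[4,5] PP  lex  "ate"
[3,5] N\(N\NP)  >  k=4
[0,5] N  <  k=3
[5,6] (S/(PP\N))\N  lex  "idea"
[0,6] S/(PP\N)  <  k=5
[6,7] PP\N  lex  "no"
[0,7] S  >  k=6

[0,7] S   >
  [0,6] S/(PP\N)   <
    [0,5] N   <
      [0,3] N\NP   >
        [0,2] (N\NP)/S   <
          [0,1] "sent" : S
          [1,2] "on" : ((N\NP)/S)\S
        [2,3] "this" : S
      [3,5] N\(N\NP)   >
        [3,4] "liked" : (N\(N\NP))/PP
        [4,5] "ate" : PP
    [5,6] "idea" : (S/(PP\N))\N
  [6,7] "no" : PP\N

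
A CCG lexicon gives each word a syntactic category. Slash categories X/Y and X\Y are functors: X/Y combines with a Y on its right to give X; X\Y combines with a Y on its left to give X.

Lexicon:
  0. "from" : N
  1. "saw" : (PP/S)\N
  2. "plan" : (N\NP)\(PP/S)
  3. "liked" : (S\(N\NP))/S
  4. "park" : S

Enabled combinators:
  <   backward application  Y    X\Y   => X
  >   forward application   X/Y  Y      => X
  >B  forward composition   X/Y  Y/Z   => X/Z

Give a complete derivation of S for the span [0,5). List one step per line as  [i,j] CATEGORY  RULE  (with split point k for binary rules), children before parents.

[0,5] S   <
  [0,3] N\NP   <
    [0,2] PP/S   <
      [0,1] "from" : N
      [1,2] "saw" : (PP/S)\N
    [2,3] "plan" : (N\NP)\(PP/S)
  [3,5] S\(N\NP)   >
    [3,4] "liked" : (S\(N\NP))/S
    [4,5] "park" : S

[0,1] N  lex  "from"
[1,2] (PP/S)\N  lex  "saw"
[0,2] PP/S  <  k=1
[2,3] (N\NP)\(PP/S)  lex  "plan"
[0,3] N\NP  <  k=2
[3,4] (S\(N\NP))/S  lex  "liked"
[4,5] S  lex  "park"
[3,5] S\(N\NP)  >  k=4
[0,5] S  <  k=3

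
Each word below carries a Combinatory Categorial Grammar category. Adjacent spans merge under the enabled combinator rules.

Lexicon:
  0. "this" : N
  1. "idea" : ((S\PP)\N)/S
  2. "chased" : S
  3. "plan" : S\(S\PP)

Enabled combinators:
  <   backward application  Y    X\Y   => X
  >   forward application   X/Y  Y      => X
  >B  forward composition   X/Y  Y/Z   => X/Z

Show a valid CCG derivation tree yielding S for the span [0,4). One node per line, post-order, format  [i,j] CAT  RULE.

[0,4] S   <
  [0,3] S\PP   <
    [0,1] "this" : N
    [1,3] (S\PP)\N   >
      [1,2] "idea" : ((S\PP)\N)/S
      [2,3] "chased" : S
  [3,4] "plan" : S\(S\PP)

[0,1] N  lex  "this"
[1,2] ((S\PP)\N)/S  lex  "idea"
[2,3] S  lex  "chased"
[1,3] (S\PP)\N  >  k=2
[0,3] S\PP  <  k=1
[3,4] S\(S\PP)  lex  "plan"
[0,4] S  <  k=3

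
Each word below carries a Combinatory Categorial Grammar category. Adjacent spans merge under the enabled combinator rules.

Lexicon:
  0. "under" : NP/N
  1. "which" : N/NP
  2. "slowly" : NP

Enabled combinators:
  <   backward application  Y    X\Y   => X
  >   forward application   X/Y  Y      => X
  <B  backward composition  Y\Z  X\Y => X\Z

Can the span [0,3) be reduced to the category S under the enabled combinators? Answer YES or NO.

NP/N N/NP NP
CKY chart[0,3] = {NP}; S ∉ chart

NO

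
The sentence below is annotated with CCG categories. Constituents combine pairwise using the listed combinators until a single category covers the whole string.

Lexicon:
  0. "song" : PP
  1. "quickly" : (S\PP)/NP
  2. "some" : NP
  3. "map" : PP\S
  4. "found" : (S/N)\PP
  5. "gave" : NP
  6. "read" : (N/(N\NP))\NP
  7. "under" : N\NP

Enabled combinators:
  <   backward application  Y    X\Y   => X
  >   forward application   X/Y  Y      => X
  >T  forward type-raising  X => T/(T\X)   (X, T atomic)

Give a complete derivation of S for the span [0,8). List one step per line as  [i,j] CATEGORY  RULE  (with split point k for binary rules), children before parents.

[0,1] PP  lex  "song"
[0,1] S/(S\PP)  >T
[1,2] (S\PP)/NP  lex  "quickly"
[2,3] NP  lex  "some"
[1,3] S\PP  >  k=2
[0,3] S  >  k=1
[3,4] PP\S  lex  "map"
[0,4] PP  <  k=3
[4,5] (S/N)\PP  lex  "found"
[0,5] S/N  <  k=4
[5,6] NP  lex  "gave"
[6,7] (N/(N\NP))\NP  lex  "read"
[5,7] N/(N\NP)  <  k=6
[7,8] N\NP  lex  "under"
[5,8] N  >  k=7
[0,8] S  >  k=5

[0,8] S   >
  [0,5] S/N   <
    [0,4] PP   <
      [0,3] S   >
        [0,1] S/(S\PP)   >T
          [0,1] "song" : PP
        [1,3] S\PP   >
          [1,2] "quickly" : (S\PP)/NP
          [2,3] "some" : NP
      [3,4] "map" : PP\S
    [4,5] "found" : (S/N)\PP
  [5,8] N   >
    [5,7] N/(N\NP)   <
      [5,6] "gave" : NP
      [6,7] "read" : (N/(N\NP))\NP
    [7,8] "under" : N\NP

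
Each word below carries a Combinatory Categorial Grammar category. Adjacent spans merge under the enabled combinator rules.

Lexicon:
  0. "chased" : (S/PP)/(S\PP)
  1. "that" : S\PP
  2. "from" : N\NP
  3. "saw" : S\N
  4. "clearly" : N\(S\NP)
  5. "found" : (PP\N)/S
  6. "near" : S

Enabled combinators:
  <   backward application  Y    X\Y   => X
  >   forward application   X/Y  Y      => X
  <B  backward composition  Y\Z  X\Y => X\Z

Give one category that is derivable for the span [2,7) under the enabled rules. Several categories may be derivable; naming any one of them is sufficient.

PP

[0,7] S   >
  [0,2] S/PP   >
    [0,1] "chased" : (S/PP)/(S\PP)
    [1,2] "that" : S\PP
  [2,7] PP   <
    [2,5] N   <
      [2,4] S\NP   <B
        [2,3] "from" : N\NP
        [3,4] "saw" : S\N
      [4,5] "clearly" : N\(S\NP)
    [5,7] PP\N   >
      [5,6] "found" : (PP\N)/S
      [6,7] "near" : S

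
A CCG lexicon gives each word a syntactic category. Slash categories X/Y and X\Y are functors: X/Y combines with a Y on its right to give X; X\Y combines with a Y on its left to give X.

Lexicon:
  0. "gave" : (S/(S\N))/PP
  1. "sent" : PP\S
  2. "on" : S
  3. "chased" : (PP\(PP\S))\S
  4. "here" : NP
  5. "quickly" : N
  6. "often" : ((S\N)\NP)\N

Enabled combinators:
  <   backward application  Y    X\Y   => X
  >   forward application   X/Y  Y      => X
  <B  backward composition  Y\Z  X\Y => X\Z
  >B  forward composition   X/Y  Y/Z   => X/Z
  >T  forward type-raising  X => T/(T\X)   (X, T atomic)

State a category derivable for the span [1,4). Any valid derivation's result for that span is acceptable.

[0,7] S   >
  [0,4] S/(S\N)   >
    [0,1] "gave" : (S/(S\N))/PP
    [1,4] PP   <
      [1,2] "sent" : PP\S
      [2,4] PP\(PP\S)   <
        [2,3] "on" : S
        [3,4] "chased" : (PP\(PP\S))\S
  [4,7] S\N   <
    [4,5] "here" : NP
    [5,7] (S\N)\NP   <
      [5,6] "quickly" : N
      [6,7] "often" : ((S\N)\NP)\N

PP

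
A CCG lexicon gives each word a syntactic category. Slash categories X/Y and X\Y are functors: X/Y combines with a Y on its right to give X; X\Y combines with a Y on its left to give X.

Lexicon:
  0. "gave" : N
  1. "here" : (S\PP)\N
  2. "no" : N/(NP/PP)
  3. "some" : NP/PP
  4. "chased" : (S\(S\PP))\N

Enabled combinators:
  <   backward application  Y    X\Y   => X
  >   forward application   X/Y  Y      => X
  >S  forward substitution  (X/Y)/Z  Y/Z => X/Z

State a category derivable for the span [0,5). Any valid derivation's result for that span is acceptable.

[0,5] S   <
  [0,2] S\PP   <
    [0,1] "gave" : N
    [1,2] "here" : (S\PP)\N
  [2,5] S\(S\PP)   <
    [2,4] N   >
      [2,3] "no" : N/(NP/PP)
      [3,4] "some" : NP/PP
    [4,5] "chased" : (S\(S\PP))\N

S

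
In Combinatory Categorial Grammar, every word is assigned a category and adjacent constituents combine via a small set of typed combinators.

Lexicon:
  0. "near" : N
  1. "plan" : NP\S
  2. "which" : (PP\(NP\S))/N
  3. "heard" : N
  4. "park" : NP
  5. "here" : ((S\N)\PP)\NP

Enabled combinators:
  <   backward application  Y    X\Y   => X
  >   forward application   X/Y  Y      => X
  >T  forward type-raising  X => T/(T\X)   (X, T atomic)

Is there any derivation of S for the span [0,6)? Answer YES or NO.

YES

[0,6] S   <
  [0,1] "near" : N
  [1,6] S\N   <
    [1,4] PP   <
      [1,2] "plan" : NP\S
      [2,4] PP\(NP\S)   >
        [2,3] "which" : (PP\(NP\S))/N
        [3,4] "heard" : N
    [4,6] (S\N)\PP   <
      [4,5] "park" : NP
      [5,6] "here" : ((S\N)\PP)\NP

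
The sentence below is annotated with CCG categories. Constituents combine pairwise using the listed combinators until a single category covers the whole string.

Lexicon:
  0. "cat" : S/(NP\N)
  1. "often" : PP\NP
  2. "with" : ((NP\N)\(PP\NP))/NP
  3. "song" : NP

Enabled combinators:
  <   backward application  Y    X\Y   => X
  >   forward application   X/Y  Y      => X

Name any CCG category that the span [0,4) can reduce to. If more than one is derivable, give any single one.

S

[0,4] S   >
  [0,1] "cat" : S/(NP\N)
  [1,4] NP\N   <
    [1,2] "often" : PP\NP
    [2,4] (NP\N)\(PP\NP)   >
      [2,3] "with" : ((NP\N)\(PP\NP))/NP
      [3,4] "song" : NP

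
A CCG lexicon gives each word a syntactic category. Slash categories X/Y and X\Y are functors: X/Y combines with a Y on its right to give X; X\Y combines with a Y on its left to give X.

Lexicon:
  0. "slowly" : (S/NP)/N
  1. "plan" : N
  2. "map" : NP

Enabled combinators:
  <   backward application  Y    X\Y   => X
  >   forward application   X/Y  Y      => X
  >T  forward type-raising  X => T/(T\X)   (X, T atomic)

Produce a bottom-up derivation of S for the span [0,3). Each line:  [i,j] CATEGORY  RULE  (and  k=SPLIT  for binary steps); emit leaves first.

[0,1] (S/NP)/N  lex  "slowly"
[1,2] N  lex  "plan"
[0,2] S/NP  >  k=1
[2,3] NP  lex  "map"
[0,3] S  >  k=2

[0,3] S   >
  [0,2] S/NP   >
    [0,1] "slowly" : (S/NP)/N
    [1,2] "plan" : N
  [2,3] "map" : NP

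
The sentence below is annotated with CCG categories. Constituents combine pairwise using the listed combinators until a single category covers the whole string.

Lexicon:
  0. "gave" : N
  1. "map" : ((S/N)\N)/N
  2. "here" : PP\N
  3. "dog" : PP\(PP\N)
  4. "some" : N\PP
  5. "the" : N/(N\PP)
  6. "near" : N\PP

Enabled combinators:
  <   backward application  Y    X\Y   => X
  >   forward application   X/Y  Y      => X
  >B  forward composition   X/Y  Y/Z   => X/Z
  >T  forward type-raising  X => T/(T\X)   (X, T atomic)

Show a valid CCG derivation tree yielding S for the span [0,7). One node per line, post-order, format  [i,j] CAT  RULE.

[0,1] N  lex  "gave"
[1,2] ((S/N)\N)/N  lex  "map"
[2,3] PP\N  lex  "here"
[3,4] PP\(PP\N)  lex  "dog"
[2,4] PP  <  k=3
[4,5] N\PP  lex  "some"
[2,5] N  <  k=4
[1,5] (S/N)\N  >  k=2
[0,5] S/N  <  k=1
[5,6] N/(N\PP)  lex  "the"
[6,7] N\PP  lex  "near"
[5,7] N  >  k=6
[0,7] S  >  k=5

[0,7] S   >
  [0,5] S/N   <
    [0,1] "gave" : N
    [1,5] (S/N)\N   >
      [1,2] "map" : ((S/N)\N)/N
      [2,5] N   <
        [2,4] PP   <
          [2,3] "here" : PP\N
          [3,4] "dog" : PP\(PP\N)
        [4,5] "some" : N\PP
  [5,7] N   >
    [5,6] "the" : N/(N\PP)
    [6,7] "near" : N\PP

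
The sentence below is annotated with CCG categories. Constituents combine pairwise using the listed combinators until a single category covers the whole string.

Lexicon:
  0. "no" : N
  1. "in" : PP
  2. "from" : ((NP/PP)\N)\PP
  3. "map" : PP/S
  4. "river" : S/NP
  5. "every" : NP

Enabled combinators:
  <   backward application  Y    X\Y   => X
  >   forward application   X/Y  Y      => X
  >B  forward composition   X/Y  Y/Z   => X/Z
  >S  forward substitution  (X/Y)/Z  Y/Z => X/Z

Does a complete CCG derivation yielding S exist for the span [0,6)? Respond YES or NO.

NO

N PP ((NP/PP)\N)\PP PP/S S/NP NP
CKY chart[0,6] = {NP}; S ∉ chart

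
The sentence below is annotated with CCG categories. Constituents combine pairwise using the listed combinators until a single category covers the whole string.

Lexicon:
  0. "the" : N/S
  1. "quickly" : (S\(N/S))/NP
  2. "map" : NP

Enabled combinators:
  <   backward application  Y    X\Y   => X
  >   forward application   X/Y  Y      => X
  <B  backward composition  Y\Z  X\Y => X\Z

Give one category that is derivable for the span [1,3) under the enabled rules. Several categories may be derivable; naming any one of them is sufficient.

S\(N/S)

[0,3] S   <
  [0,1] "the" : N/S
  [1,3] S\(N/S)   >
    [1,2] "quickly" : (S\(N/S))/NP
    [2,3] "map" : NP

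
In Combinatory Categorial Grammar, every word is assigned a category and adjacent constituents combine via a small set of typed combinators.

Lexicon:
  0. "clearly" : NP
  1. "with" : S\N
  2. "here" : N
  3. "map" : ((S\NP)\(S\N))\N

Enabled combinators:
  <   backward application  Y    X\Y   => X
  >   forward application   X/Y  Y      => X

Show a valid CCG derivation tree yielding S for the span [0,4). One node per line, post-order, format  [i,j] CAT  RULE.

[0,1] NP  lex  "clearly"
[1,2] S\N  lex  "with"
[2,3] N  lex  "here"
[3,4] ((S\NP)\(S\N))\N  lex  "map"
[2,4] (S\NP)\(S\N)  <  k=3
[1,4] S\NP  <  k=2
[0,4] S  <  k=1

[0,4] S   <
  [0,1] "clearly" : NP
  [1,4] S\NP   <
    [1,2] "with" : S\N
    [2,4] (S\NP)\(S\N)   <
      [2,3] "here" : N
      [3,4] "map" : ((S\NP)\(S\N))\N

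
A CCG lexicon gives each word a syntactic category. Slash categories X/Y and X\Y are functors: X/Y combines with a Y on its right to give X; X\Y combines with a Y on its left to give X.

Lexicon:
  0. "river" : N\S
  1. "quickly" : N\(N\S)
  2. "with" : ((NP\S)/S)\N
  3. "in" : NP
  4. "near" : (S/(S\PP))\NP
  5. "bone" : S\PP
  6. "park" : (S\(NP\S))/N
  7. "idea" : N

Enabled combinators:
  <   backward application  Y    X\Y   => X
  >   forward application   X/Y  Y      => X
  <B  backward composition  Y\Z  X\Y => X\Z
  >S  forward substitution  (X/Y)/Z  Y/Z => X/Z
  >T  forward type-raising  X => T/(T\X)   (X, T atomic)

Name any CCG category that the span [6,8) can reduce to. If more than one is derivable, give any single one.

S\(NP\S)

[0,8] S   <
  [0,6] NP\S   >
    [0,3] (NP\S)/S   <
      [0,2] N   <
        [0,1] "river" : N\S
        [1,2] "quickly" : N\(N\S)
      [2,3] "with" : ((NP\S)/S)\N
    [3,6] S   >
      [3,5] S/(S\PP)   <
        [3,4] "in" : NP
        [4,5] "near" : (S/(S\PP))\NP
      [5,6] "bone" : S\PP
  [6,8] S\(NP\S)   >
    [6,7] "park" : (S\(NP\S))/N
    [7,8] "idea" : N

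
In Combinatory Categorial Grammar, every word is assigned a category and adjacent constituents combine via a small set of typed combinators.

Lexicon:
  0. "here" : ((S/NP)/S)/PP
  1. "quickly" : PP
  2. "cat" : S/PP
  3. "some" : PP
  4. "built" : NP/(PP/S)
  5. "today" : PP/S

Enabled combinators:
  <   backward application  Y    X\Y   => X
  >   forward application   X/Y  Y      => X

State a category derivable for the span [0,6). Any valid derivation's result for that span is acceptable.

S

[0,6] S   >
  [0,4] S/NP   >
    [0,2] (S/NP)/S   >
      [0,1] "here" : ((S/NP)/S)/PP
      [1,2] "quickly" : PP
    [2,4] S   >
      [2,3] "cat" : S/PP
      [3,4] "some" : PP
  [4,6] NP   >
    [4,5] "built" : NP/(PP/S)
    [5,6] "today" : PP/S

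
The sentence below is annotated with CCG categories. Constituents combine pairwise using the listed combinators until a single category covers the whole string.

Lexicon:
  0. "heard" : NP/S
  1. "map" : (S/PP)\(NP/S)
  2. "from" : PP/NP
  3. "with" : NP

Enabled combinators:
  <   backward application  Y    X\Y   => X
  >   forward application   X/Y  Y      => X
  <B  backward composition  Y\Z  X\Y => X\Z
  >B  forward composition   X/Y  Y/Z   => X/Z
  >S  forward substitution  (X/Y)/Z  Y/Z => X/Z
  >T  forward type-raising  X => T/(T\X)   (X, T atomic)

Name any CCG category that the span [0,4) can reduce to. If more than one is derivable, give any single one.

[0,4] S   >
  [0,3] S/NP   >B
    [0,2] S/PP   <
      [0,1] "heard" : NP/S
      [1,2] "map" : (S/PP)\(NP/S)
    [2,3] "from" : PP/NP
  [3,4] "with" : NP

S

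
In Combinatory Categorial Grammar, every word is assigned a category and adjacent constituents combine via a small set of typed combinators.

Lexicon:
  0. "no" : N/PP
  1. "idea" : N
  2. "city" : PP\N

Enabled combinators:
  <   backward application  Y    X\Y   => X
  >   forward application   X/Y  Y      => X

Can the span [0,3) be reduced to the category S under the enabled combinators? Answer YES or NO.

N/PP N PP\N
CKY chart[0,3] = {N}; S ∉ chart

NO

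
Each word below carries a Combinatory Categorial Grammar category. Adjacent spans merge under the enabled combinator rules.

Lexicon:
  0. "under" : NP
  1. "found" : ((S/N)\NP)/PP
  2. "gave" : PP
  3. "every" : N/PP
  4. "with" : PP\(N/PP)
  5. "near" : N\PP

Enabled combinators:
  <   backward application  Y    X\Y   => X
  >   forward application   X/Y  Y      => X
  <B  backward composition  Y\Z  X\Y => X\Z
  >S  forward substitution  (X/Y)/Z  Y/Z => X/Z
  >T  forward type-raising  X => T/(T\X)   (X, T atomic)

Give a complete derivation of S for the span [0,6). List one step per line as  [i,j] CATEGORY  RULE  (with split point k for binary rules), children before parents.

[0,6] S   >
  [0,3] S/N   <
    [0,1] "under" : NP
    [1,3] (S/N)\NP   >
      [1,2] "found" : ((S/N)\NP)/PP
      [2,3] "gave" : PP
  [3,6] N   <
    [3,5] PP   <
      [3,4] "every" : N/PP
      [4,5] "with" : PP\(N/PP)
    [5,6] "near" : N\PP

[0,1] NP  lex  "under"
[1,2] ((S/N)\NP)/PP  lex  "found"
[2,3] PP  lex  "gave"
[1,3] (S/N)\NP  >  k=2
[0,3] S/N  <  k=1
[3,4] N/PP  lex  "every"
[4,5] PP\(N/PP)  lex  "with"
[3,5] PP  <  k=4
[5,6] N\PP  lex  "near"
[3,6] N  <  k=5
[0,6] S  >  k=3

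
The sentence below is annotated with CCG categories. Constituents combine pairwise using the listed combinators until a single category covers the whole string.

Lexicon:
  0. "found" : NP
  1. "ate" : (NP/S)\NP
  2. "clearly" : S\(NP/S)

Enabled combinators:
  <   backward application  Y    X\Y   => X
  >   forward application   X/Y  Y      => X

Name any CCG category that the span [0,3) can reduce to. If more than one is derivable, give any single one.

S

[0,3] S   <
  [0,2] NP/S   <
    [0,1] "found" : NP
    [1,2] "ate" : (NP/S)\NP
  [2,3] "clearly" : S\(NP/S)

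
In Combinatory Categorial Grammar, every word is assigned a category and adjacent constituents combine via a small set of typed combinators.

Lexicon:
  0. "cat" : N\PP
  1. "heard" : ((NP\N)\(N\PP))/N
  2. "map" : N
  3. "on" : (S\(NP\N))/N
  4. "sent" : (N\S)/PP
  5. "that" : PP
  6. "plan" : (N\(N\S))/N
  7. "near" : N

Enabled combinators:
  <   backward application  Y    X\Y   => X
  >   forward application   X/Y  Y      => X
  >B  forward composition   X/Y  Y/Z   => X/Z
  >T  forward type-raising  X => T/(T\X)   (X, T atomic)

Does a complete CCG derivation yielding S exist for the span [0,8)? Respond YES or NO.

[0,8] S   <
  [0,3] NP\N   <
    [0,1] "cat" : N\PP
    [1,3] (NP\N)\(N\PP)   >
      [1,2] "heard" : ((NP\N)\(N\PP))/N
      [2,3] "map" : N
  [3,8] S\(NP\N)   >
    [3,4] "on" : (S\(NP\N))/N
    [4,8] N   <
      [4,6] N\S   >
        [4,5] "sent" : (N\S)/PP
        [5,6] "that" : PP
      [6,8] N\(N\S)   >
        [6,7] "plan" : (N\(N\S))/N
        [7,8] "near" : N

YES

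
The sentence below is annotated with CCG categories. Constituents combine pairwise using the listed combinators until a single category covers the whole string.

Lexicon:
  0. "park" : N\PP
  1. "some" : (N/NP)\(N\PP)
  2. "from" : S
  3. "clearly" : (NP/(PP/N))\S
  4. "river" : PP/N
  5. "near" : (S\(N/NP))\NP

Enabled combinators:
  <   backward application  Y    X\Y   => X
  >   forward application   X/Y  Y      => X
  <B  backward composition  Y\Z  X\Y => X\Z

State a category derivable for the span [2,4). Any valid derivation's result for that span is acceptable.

NP/(PP/N)

[0,6] S   <
  [0,2] N/NP   <
    [0,1] "park" : N\PP
    [1,2] "some" : (N/NP)\(N\PP)
  [2,6] S\(N/NP)   <
    [2,5] NP   >
      [2,4] NP/(PP/N)   <
        [2,3] "from" : S
        [3,4] "clearly" : (NP/(PP/N))\S
      [4,5] "river" : PP/N
    [5,6] "near" : (S\(N/NP))\NP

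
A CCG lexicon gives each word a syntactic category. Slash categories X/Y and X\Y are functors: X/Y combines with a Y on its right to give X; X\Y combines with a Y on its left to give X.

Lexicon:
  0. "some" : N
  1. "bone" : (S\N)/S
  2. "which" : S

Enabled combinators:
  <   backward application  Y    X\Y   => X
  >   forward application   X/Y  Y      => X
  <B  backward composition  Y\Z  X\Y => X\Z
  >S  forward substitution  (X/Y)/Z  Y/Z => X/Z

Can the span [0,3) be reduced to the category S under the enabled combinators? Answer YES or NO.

[0,3] S   <
  [0,1] "some" : N
  [1,3] S\N   >
    [1,2] "bone" : (S\N)/S
    [2,3] "which" : S

YES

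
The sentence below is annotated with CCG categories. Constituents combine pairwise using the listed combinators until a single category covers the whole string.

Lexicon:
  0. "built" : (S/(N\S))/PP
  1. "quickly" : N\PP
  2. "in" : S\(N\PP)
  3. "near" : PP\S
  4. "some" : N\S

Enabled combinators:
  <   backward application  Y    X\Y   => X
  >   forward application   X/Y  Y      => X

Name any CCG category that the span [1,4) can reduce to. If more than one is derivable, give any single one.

PP

[0,5] S   >
  [0,4] S/(N\S)   >
    [0,1] "built" : (S/(N\S))/PP
    [1,4] PP   <
      [1,3] S   <
        [1,2] "quickly" : N\PP
        [2,3] "in" : S\(N\PP)
      [3,4] "near" : PP\S
  [4,5] "some" : N\S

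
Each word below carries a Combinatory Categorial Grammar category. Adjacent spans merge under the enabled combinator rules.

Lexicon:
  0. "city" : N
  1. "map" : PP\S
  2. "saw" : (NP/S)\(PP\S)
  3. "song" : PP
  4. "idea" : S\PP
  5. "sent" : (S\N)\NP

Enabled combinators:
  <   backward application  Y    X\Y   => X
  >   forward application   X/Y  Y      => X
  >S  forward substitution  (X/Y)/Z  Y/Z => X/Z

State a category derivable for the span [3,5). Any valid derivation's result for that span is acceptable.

[0,6] S   <
  [0,1] "city" : N
  [1,6] S\N   <
    [1,5] NP   >
      [1,3] NP/S   <
        [1,2] "map" : PP\S
        [2,3] "saw" : (NP/S)\(PP\S)
      [3,5] S   <
        [3,4] "song" : PP
        [4,5] "idea" : S\PP
    [5,6] "sent" : (S\N)\NP

S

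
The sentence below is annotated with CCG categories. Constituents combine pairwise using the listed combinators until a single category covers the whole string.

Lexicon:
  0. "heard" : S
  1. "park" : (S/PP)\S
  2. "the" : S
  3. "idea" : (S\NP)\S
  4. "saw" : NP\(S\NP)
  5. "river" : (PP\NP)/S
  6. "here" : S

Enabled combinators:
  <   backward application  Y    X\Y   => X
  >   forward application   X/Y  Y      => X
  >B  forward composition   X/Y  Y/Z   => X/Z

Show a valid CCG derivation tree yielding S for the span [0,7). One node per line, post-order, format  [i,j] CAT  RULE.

[0,7] S   >
  [0,2] S/PP   <
    [0,1] "heard" : S
    [1,2] "park" : (S/PP)\S
  [2,7] PP   <
    [2,5] NP   <
      [2,4] S\NP   <
        [2,3] "the" : S
        [3,4] "idea" : (S\NP)\S
      [4,5] "saw" : NP\(S\NP)
    [5,7] PP\NP   >
      [5,6] "river" : (PP\NP)/S
      [6,7] "here" : S

[0,1] S  lex  "heard"
[1,2] (S/PP)\S  lex  "park"
[0,2] S/PP  <  k=1
[2,3] S  lex  "the"
[3,4] (S\NP)\S  lex  "idea"
[2,4] S\NP  <  k=3
[4,5] NP\(S\NP)  lex  "saw"
[2,5] NP  <  k=4
[5,6] (PP\NP)/S  lex  "river"
[6,7] S  lex  "here"
[5,7] PP\NP  >  k=6
[2,7] PP  <  k=5
[0,7] S  >  k=2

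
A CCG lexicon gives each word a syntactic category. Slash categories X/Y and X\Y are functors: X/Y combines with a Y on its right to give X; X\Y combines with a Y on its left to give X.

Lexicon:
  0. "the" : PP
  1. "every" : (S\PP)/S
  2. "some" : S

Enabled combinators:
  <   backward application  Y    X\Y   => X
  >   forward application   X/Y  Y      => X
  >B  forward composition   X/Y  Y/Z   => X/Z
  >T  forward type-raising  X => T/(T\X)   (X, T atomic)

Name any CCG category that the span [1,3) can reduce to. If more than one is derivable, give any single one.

[0,3] S   <
  [0,1] "the" : PP
  [1,3] S\PP   >
    [1,2] "every" : (S\PP)/S
    [2,3] "some" : S

S\PP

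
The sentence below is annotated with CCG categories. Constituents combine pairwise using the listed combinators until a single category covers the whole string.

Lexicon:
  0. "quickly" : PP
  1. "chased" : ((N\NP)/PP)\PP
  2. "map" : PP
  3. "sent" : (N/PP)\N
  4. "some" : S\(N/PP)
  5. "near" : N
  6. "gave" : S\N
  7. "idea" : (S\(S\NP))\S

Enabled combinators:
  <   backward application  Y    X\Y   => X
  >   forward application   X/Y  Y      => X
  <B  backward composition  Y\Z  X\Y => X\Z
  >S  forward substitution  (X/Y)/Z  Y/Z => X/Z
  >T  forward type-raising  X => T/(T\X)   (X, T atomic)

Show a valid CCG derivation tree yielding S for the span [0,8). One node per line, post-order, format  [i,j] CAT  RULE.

[0,8] S   <
  [0,5] S\NP   <B
    [0,3] N\NP   >
      [0,2] (N\NP)/PP   <
        [0,1] "quickly" : PP
        [1,2] "chased" : ((N\NP)/PP)\PP
      [2,3] "map" : PP
    [3,5] S\N   <B
      [3,4] "sent" : (N/PP)\N
      [4,5] "some" : S\(N/PP)
  [5,8] S\(S\NP)   <
    [5,7] S   <
      [5,6] "near" : N
      [6,7] "gave" : S\N
    [7,8] "idea" : (S\(S\NP))\S

[0,1] PP  lex  "quickly"
[1,2] ((N\NP)/PP)\PP  lex  "chased"
[0,2] (N\NP)/PP  <  k=1
[2,3] PP  lex  "map"
[0,3] N\NP  >  k=2
[3,4] (N/PP)\N  lex  "sent"
[4,5] S\(N/PP)  lex  "some"
[3,5] S\N  <B  k=4
[0,5] S\NP  <B  k=3
[5,6] N  lex  "near"
[6,7] S\N  lex  "gave"
[5,7] S  <  k=6
[7,8] (S\(S\NP))\S  lex  "idea"
[5,8] S\(S\NP)  <  k=7
[0,8] S  <  k=5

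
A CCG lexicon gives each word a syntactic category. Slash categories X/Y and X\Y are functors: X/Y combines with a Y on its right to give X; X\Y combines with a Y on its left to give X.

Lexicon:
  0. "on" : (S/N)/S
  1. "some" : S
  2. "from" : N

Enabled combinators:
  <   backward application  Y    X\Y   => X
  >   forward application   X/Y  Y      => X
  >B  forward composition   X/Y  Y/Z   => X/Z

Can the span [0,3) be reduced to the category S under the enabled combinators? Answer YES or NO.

YES

[0,3] S   >
  [0,2] S/N   >
    [0,1] "on" : (S/N)/S
    [1,2] "some" : S
  [2,3] "from" : N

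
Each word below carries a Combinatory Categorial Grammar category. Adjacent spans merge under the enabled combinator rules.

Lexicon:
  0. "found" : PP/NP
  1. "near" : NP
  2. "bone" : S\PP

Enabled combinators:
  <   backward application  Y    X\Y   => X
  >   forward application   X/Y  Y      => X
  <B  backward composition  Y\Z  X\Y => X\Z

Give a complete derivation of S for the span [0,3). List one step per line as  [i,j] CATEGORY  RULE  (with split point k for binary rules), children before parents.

[0,3] S   <
  [0,2] PP   >
    [0,1] "found" : PP/NP
    [1,2] "near" : NP
  [2,3] "bone" : S\PP

[0,1] PP/NP  lex  "found"
[1,2] NP  lex  "near"
[0,2] PP  >  k=1
[2,3] S\PP  lex  "bone"
[0,3] S  <  k=2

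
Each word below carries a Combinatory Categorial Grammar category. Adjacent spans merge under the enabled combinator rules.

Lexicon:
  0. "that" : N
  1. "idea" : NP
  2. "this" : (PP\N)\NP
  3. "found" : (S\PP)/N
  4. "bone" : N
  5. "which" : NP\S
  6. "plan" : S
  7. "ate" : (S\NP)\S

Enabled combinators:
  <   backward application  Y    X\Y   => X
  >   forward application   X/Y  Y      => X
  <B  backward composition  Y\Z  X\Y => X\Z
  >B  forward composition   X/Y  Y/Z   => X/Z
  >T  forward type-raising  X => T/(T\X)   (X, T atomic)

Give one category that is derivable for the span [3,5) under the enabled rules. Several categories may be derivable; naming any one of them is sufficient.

S\PP

[0,8] S   <
  [0,1] "that" : N
  [1,8] S\N   <B
    [1,3] PP\N   <
      [1,2] "idea" : NP
      [2,3] "this" : (PP\N)\NP
    [3,8] S\PP   <B
      [3,6] NP\PP   <B
        [3,5] S\PP   >
          [3,4] "found" : (S\PP)/N
          [4,5] "bone" : N
        [5,6] "which" : NP\S
      [6,8] S\NP   <
        [6,7] "plan" : S
        [7,8] "ate" : (S\NP)\S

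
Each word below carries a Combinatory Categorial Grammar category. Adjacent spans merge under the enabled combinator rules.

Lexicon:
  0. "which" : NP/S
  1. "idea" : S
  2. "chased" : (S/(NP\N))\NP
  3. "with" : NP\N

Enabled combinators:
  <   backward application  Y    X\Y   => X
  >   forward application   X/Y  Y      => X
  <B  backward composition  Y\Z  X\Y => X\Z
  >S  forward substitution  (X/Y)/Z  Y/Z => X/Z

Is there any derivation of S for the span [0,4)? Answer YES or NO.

[0,4] S   >
  [0,3] S/(NP\N)   <
    [0,2] NP   >
      [0,1] "which" : NP/S
      [1,2] "idea" : S
    [2,3] "chased" : (S/(NP\N))\NP
  [3,4] "with" : NP\N

YES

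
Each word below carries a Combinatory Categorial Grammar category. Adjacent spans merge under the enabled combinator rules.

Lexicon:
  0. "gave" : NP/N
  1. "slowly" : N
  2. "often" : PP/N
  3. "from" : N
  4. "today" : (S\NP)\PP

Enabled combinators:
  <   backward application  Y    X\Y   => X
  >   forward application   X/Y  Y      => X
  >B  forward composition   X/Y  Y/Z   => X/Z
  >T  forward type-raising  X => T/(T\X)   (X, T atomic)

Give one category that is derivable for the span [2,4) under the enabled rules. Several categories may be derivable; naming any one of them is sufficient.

PP

[0,5] S   <
  [0,2] NP   >
    [0,1] "gave" : NP/N
    [1,2] "slowly" : N
  [2,5] S\NP   <
    [2,4] PP   >
      [2,3] "often" : PP/N
      [3,4] "from" : N
    [4,5] "today" : (S\NP)\PP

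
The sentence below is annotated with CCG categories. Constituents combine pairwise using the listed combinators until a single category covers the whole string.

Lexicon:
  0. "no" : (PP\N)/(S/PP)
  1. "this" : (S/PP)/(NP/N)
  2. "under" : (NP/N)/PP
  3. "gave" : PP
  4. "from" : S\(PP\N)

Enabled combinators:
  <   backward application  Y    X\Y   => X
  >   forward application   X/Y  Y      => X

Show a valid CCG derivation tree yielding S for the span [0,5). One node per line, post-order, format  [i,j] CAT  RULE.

[0,5] S   <
  [0,4] PP\N   >
    [0,1] "no" : (PP\N)/(S/PP)
    [1,4] S/PP   >
      [1,2] "this" : (S/PP)/(NP/N)
      [2,4] NP/N   >
        [2,3] "under" : (NP/N)/PP
        [3,4] "gave" : PP
  [4,5] "from" : S\(PP\N)

[0,1] (PP\N)/(S/PP)  lex  "no"
[1,2] (S/PP)/(NP/N)  lex  "this"
[2,3] (NP/N)/PP  lex  "under"
[3,4] PP  lex  "gave"
[2,4] NP/N  >  k=3
[1,4] S/PP  >  k=2
[0,4] PP\N  >  k=1
[4,5] S\(PP\N)  lex  "from"
[0,5] S  <  k=4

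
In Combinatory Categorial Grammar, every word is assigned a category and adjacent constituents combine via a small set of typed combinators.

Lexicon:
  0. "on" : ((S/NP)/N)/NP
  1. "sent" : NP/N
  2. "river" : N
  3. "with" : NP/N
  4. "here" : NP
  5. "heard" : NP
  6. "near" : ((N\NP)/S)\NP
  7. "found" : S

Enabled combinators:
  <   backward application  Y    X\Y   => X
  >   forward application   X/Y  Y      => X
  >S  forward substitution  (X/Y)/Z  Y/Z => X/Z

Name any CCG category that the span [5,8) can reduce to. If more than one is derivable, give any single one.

[0,8] S   >
  [0,4] S/N   >S
    [0,3] (S/NP)/N   >
      [0,1] "on" : ((S/NP)/N)/NP
      [1,3] NP   >
        [1,2] "sent" : NP/N
        [2,3] "river" : N
    [3,4] "with" : NP/N
  [4,8] N   <
    [4,5] "here" : NP
    [5,8] N\NP   >
      [5,7] (N\NP)/S   <
        [5,6] "heard" : NP
        [6,7] "near" : ((N\NP)/S)\NP
      [7,8] "found" : S

N\NP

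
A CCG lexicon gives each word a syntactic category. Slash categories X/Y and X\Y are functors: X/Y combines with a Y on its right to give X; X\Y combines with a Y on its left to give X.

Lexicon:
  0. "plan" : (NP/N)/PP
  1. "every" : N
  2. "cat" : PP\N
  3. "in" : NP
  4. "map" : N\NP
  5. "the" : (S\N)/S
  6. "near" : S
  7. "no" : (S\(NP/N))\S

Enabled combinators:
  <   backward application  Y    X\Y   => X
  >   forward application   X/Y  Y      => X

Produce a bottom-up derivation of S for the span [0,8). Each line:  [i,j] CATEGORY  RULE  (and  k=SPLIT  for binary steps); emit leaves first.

[0,8] S   <
  [0,3] NP/N   >
    [0,1] "plan" : (NP/N)/PP
    [1,3] PP   <
      [1,2] "every" : N
      [2,3] "cat" : PP\N
  [3,8] S\(NP/N)   <
    [3,7] S   <
      [3,5] N   <
        [3,4] "in" : NP
        [4,5] "map" : N\NP
      [5,7] S\N   >
        [5,6] "the" : (S\N)/S
        [6,7] "near" : S
    [7,8] "no" : (S\(NP/N))\S

[0,1] (NP/N)/PP  lex  "plan"
[1,2] N  lex  "every"
[2,3] PP\N  lex  "cat"
[1,3] PP  <  k=2
[0,3] NP/N  >  k=1
[3,4] NP  lex  "in"
[4,5] N\NP  lex  "map"
[3,5] N  <  k=4
[5,6] (S\N)/S  lex  "the"
[6,7] S  lex  "near"
[5,7] S\N  >  k=6
[3,7] S  <  k=5
[7,8] (S\(NP/N))\S  lex  "no"
[3,8] S\(NP/N)  <  k=7
[0,8] S  <  k=3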